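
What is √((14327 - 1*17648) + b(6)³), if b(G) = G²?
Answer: 9*√535 ≈ 208.17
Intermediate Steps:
√((14327 - 1*17648) + b(6)³) = √((14327 - 1*17648) + (6²)³) = √((14327 - 17648) + 36³) = √(-3321 + 46656) = √43335 = 9*√535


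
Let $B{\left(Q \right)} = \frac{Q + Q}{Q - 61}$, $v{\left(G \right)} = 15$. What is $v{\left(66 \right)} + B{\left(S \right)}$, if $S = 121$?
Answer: $\frac{571}{30} \approx 19.033$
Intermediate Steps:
$B{\left(Q \right)} = \frac{2 Q}{-61 + Q}$
$v{\left(66 \right)} + B{\left(S \right)} = 15 + 2 \cdot 121 \frac{1}{-61 + 121} = 15 + 2 \cdot 121 \cdot \frac{1}{60} = 15 + \frac{121}{30} = \frac{571}{30}$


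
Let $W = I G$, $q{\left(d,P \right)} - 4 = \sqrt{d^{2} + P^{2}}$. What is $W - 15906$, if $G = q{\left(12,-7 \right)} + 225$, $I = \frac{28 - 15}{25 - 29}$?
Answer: $- \frac{66601}{4} - \frac{13 \sqrt{193}}{4} \approx -16695.0$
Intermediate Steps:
$q{\left(d,P \right)} = 4 + \sqrt{P^{2} + d^{2}}$ ($q{\left(d,P \right)} = 4 + \sqrt{d^{2} + P^{2}} = 4 + \sqrt{P^{2} + d^{2}}$)
$I = - \frac{13}{4}$ ($I = \frac{13}{-4} = 13 \left(- \frac{1}{4}\right) = - \frac{13}{4} \approx -3.25$)
$G = 229 + \sqrt{193}$ ($G = \left(4 + \sqrt{\left(-7\right)^{2} + 12^{2}}\right) + 225 = \left(4 + \sqrt{49 + 144}\right) + 225 = \left(4 + \sqrt{193}\right) + 225 = 229 + \sqrt{193} \approx 242.89$)
$W = - \frac{2977}{4} - \frac{13 \sqrt{193}}{4}$ ($W = - \frac{13 \left(229 + \sqrt{193}\right)}{4} = - \frac{2977}{4} - \frac{13 \sqrt{193}}{4} \approx -789.4$)
$W - 15906 = \left(- \frac{2977}{4} - \frac{13 \sqrt{193}}{4}\right) - 15906 = - \frac{66601}{4} - \frac{13 \sqrt{193}}{4}$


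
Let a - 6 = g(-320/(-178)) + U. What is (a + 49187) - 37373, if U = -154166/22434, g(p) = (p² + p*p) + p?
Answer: 1050328775777/88849857 ≈ 11821.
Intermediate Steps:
g(p) = p + 2*p² (g(p) = (p² + p²) + p = 2*p² + p = p + 2*p²)
U = -77083/11217 (U = -154166*1/22434 = -77083/11217 ≈ -6.8720)
a = 656565179/88849857 (a = 6 + ((-320/(-178))*(1 + 2*(-320/(-178))) - 77083/11217) = 6 + ((-320*(-1/178))*(1 + 2*(-320*(-1/178))) - 77083/11217) = 6 + (160*(1 + 2*(160/89))/89 - 77083/11217) = 6 + (160*(1 + 320/89)/89 - 77083/11217) = 6 + ((160/89)*(409/89) - 77083/11217) = 6 + (65440/7921 - 77083/11217) = 6 + 123466037/88849857 = 656565179/88849857 ≈ 7.3896)
(a + 49187) - 37373 = (656565179/88849857 + 49187) - 37373 = 4370914481438/88849857 - 37373 = 1050328775777/88849857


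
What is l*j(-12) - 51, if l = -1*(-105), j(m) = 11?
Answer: 1104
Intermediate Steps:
l = 105
l*j(-12) - 51 = 105*11 - 51 = 1155 - 51 = 1104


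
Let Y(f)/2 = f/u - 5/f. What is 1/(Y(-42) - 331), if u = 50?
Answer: -525/174532 ≈ -0.0030080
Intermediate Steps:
Y(f) = -10/f + f/25 (Y(f) = 2*(f/50 - 5/f) = 2*(-5/f + f/50) = -10/f + f/25)
1/(Y(-42) - 331) = 1/((-10/(-42) + (1/25)*(-42)) - 331) = 1/((-10*(-1/42) - 42/25) - 331) = 1/((5/21 - 42/25) - 331) = 1/(-757/525 - 331) = 1/(-174532/525) = -525/174532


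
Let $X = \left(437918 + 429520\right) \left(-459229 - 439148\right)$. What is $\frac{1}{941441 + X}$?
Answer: $- \frac{1}{779285406685} \approx -1.2832 \cdot 10^{-12}$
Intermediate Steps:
$X = -779286348126$ ($X = 867438 \left(-898377\right) = -779286348126$)
$\frac{1}{941441 + X} = \frac{1}{941441 - 779286348126} = \frac{1}{-779285406685} = - \frac{1}{779285406685}$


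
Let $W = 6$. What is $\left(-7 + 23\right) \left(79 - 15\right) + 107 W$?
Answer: $1666$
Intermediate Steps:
$\left(-7 + 23\right) \left(79 - 15\right) + 107 W = \left(-7 + 23\right) \left(79 - 15\right) + 107 \cdot 6 = 16 \cdot 64 + 642 = 1024 + 642 = 1666$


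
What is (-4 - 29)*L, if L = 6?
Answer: -198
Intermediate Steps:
(-4 - 29)*L = (-4 - 29)*6 = -33*6 = -198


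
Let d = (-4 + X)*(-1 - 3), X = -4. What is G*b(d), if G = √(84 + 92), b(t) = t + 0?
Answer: 128*√11 ≈ 424.53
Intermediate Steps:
d = 32 (d = (-4 - 4)*(-1 - 3) = -8*(-4) = 32)
b(t) = t
G = 4*√11 (G = √176 = 4*√11 ≈ 13.266)
G*b(d) = (4*√11)*32 = 128*√11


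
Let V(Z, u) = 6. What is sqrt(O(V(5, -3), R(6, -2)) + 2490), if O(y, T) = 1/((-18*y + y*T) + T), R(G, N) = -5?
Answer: sqrt(50917867)/143 ≈ 49.900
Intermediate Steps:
O(y, T) = 1/(T - 18*y + T*y) (O(y, T) = 1/((-18*y + T*y) + T) = 1/(T - 18*y + T*y))
sqrt(O(V(5, -3), R(6, -2)) + 2490) = sqrt(1/(-5 - 18*6 - 5*6) + 2490) = sqrt(1/(-5 - 108 - 30) + 2490) = sqrt(1/(-143) + 2490) = sqrt(-1/143 + 2490) = sqrt(356069/143) = sqrt(50917867)/143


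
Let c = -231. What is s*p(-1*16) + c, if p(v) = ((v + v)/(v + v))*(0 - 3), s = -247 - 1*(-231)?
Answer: -183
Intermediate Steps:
s = -16 (s = -247 + 231 = -16)
p(v) = -3 (p(v) = ((2*v)/((2*v)))*(-3) = ((2*v)*(1/(2*v)))*(-3) = 1*(-3) = -3)
s*p(-1*16) + c = -16*(-3) - 231 = 48 - 231 = -183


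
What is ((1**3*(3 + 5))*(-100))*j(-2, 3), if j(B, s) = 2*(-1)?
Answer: 1600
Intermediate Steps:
j(B, s) = -2
((1**3*(3 + 5))*(-100))*j(-2, 3) = ((1**3*(3 + 5))*(-100))*(-2) = ((1*8)*(-100))*(-2) = (8*(-100))*(-2) = -800*(-2) = 1600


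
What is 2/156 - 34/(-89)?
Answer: 2741/6942 ≈ 0.39484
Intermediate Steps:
2/156 - 34/(-89) = 2*(1/156) - 34*(-1/89) = 1/78 + 34/89 = 2741/6942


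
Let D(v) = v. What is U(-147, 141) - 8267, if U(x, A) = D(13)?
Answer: -8254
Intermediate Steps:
U(x, A) = 13
U(-147, 141) - 8267 = 13 - 8267 = -8254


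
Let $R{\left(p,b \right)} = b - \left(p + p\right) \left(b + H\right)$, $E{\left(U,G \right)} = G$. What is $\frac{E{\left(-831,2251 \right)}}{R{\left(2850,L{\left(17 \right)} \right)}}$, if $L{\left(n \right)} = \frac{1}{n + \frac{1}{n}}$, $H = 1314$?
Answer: $- \frac{652790}{2172138883} \approx -0.00030053$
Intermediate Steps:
$R{\left(p,b \right)} = b - 2 p \left(1314 + b\right)$ ($R{\left(p,b \right)} = b - \left(p + p\right) \left(b + 1314\right) = b - 2 p \left(1314 + b\right)$)
$\frac{E{\left(-831,2251 \right)}}{R{\left(2850,L{\left(17 \right)} \right)}} = \frac{2251}{\frac{17}{1 + 17^{2}} - 7489800 - 2 \frac{17}{1 + 17^{2}} \cdot 2850} = \frac{2251}{\frac{17}{1 + 289} - 7489800 - 2 \frac{17}{1 + 289} \cdot 2850} = \frac{2251}{\frac{17}{290} - 7489800 - 2 \cdot \frac{17}{290} \cdot 2850} = \frac{2251}{17 \cdot \frac{1}{290} - 7489800 - 2 \cdot 17 \cdot \frac{1}{290} \cdot 2850} = \frac{2251}{\frac{17}{290} - 7489800 - \frac{17}{145} \cdot 2850} = \frac{2251}{\frac{17}{290} - 7489800 - \frac{9690}{29}} = \frac{2251}{- \frac{2172138883}{290}} = 2251 \left(- \frac{290}{2172138883}\right) = - \frac{652790}{2172138883}$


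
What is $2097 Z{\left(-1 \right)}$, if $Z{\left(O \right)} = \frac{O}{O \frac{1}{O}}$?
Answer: $-2097$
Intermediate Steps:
$Z{\left(O \right)} = O$ ($Z{\left(O \right)} = \frac{O}{1} = O 1 = O$)
$2097 Z{\left(-1 \right)} = 2097 \left(-1\right) = -2097$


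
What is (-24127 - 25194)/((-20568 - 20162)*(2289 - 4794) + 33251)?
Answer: -49321/102061901 ≈ -0.00048325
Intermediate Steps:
(-24127 - 25194)/((-20568 - 20162)*(2289 - 4794) + 33251) = -49321/(-40730*(-2505) + 33251) = -49321/(102028650 + 33251) = -49321/102061901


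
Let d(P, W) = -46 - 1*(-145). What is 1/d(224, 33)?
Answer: 1/99 ≈ 0.010101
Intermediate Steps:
d(P, W) = 99 (d(P, W) = -46 + 145 = 99)
1/d(224, 33) = 1/99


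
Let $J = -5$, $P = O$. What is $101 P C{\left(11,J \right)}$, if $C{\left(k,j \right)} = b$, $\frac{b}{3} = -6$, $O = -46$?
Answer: $83628$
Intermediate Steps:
$P = -46$
$b = -18$ ($b = 3 \left(-6\right) = -18$)
$C{\left(k,j \right)} = -18$
$101 P C{\left(11,J \right)} = 101 \left(-46\right) \left(-18\right) = \left(-4646\right) \left(-18\right) = 83628$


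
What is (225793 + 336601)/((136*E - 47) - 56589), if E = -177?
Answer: -281197/40354 ≈ -6.9683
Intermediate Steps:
(225793 + 336601)/((136*E - 47) - 56589) = (225793 + 336601)/((136*(-177) - 47) - 56589) = 562394/((-24072 - 47) - 56589) = 562394/(-24119 - 56589) = 562394/(-80708) = 562394*(-1/80708) = -281197/40354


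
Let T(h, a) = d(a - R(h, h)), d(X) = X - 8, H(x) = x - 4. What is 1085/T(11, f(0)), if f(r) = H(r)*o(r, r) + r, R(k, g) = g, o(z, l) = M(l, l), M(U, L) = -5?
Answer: 1085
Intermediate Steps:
o(z, l) = -5
H(x) = -4 + x
d(X) = -8 + X
f(r) = 20 - 4*r (f(r) = (-4 + r)*(-5) + r = (20 - 5*r) + r = 20 - 4*r)
T(h, a) = -8 + a - h (T(h, a) = -8 + (a - h) = -8 + a - h)
1085/T(11, f(0)) = 1085/(-8 + (20 - 4*0) - 1*11) = 1085/(-8 + (20 + 0) - 11) = 1085/(-8 + 20 - 11) = 1085/1 = 1085*1 = 1085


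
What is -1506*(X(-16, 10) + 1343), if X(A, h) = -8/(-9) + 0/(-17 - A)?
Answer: -6071690/3 ≈ -2.0239e+6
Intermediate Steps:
X(A, h) = 8/9 (X(A, h) = -8*(-⅑) + 0 = 8/9 + 0 = 8/9)
-1506*(X(-16, 10) + 1343) = -1506*(8/9 + 1343) = -1506*12095/9 = -6071690/3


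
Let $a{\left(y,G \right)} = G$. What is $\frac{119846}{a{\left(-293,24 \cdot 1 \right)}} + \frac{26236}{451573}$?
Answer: $\frac{27059923711}{5418876} \approx 4993.6$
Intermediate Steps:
$\frac{119846}{a{\left(-293,24 \cdot 1 \right)}} + \frac{26236}{451573} = \frac{119846}{24 \cdot 1} + \frac{26236}{451573} = \frac{119846}{24} + 26236 \cdot \frac{1}{451573} = 119846 \cdot \frac{1}{24} + \frac{26236}{451573} = \frac{59923}{12} + \frac{26236}{451573} = \frac{27059923711}{5418876}$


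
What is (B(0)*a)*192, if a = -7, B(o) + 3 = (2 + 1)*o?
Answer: 4032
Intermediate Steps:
B(o) = -3 + 3*o (B(o) = -3 + (2 + 1)*o = -3 + 3*o)
(B(0)*a)*192 = ((-3 + 3*0)*(-7))*192 = ((-3 + 0)*(-7))*192 = -3*(-7)*192 = 21*192 = 4032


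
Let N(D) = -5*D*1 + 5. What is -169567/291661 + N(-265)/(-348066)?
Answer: -29704208276/50758638813 ≈ -0.58521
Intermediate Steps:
N(D) = 5 - 5*D (N(D) = -5*D + 5 = 5 - 5*D)
-169567/291661 + N(-265)/(-348066) = -169567/291661 + (5 - 5*(-265))/(-348066) = -169567*1/291661 + (5 + 1325)*(-1/348066) = -169567/291661 + 1330*(-1/348066) = -169567/291661 - 665/174033 = -29704208276/50758638813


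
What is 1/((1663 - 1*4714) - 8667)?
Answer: -1/11718 ≈ -8.5339e-5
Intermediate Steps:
1/((1663 - 1*4714) - 8667) = 1/((1663 - 4714) - 8667) = 1/(-3051 - 8667) = 1/(-11718) = -1/11718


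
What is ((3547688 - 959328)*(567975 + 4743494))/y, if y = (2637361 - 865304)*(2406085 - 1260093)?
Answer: 1718499237605/253845393193 ≈ 6.7699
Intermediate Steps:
y = 2030763145544 (y = 1772057*1145992 = 2030763145544)
((3547688 - 959328)*(567975 + 4743494))/y = ((3547688 - 959328)*(567975 + 4743494))/2030763145544 = (2588360*5311469)*(1/2030763145544) = 13747993900840*(1/2030763145544) = 1718499237605/253845393193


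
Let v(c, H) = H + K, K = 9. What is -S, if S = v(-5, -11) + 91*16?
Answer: -1454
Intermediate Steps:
v(c, H) = 9 + H (v(c, H) = H + 9 = 9 + H)
S = 1454 (S = (9 - 11) + 91*16 = -2 + 1456 = 1454)
-S = -1*1454 = -1454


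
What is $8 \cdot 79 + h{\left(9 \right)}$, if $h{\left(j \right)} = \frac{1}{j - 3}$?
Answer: $\frac{3793}{6} \approx 632.17$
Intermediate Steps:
$h{\left(j \right)} = \frac{1}{-3 + j}$
$8 \cdot 79 + h{\left(9 \right)} = 8 \cdot 79 + \frac{1}{-3 + 9} = 632 + \frac{1}{6} = \frac{3793}{6}$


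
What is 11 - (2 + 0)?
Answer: 9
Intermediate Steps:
11 - (2 + 0) = 11 - 1*2 = 11 - 2 = 9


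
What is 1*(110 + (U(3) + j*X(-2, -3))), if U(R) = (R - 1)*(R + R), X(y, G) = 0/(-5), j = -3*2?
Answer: 122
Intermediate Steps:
j = -6
X(y, G) = 0 (X(y, G) = 0*(-⅕) = 0)
U(R) = 2*R*(-1 + R) (U(R) = (-1 + R)*(2*R) = 2*R*(-1 + R))
1*(110 + (U(3) + j*X(-2, -3))) = 1*(110 + (2*3*(-1 + 3) - 6*0)) = 1*(110 + (2*3*2 + 0)) = 1*(110 + (12 + 0)) = 1*(110 + 12) = 1*122 = 122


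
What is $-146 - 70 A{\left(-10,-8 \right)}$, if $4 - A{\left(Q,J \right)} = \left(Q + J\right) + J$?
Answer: $-2246$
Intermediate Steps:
$A{\left(Q,J \right)} = 4 - Q - 2 J$ ($A{\left(Q,J \right)} = 4 - \left(\left(Q + J\right) + J\right) = 4 - \left(\left(J + Q\right) + J\right) = 4 - \left(Q + 2 J\right) = 4 - Q - 2 J$)
$-146 - 70 A{\left(-10,-8 \right)} = -146 - 70 \left(4 - -10 - -16\right) = -146 - 70 \left(4 + 10 + 16\right) = -146 - 2100 = -2246$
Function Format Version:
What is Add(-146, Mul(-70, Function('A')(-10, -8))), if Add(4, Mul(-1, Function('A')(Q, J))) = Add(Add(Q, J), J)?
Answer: -2246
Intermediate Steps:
Function('A')(Q, J) = Add(4, Mul(-1, Q), Mul(-2, J)) (Function('A')(Q, J) = Add(4, Mul(-1, Add(Add(Q, J), J))) = Add(4, Mul(-1, Add(Add(J, Q), J))) = Add(4, Mul(-1, Add(Q, Mul(2, J)))) = Add(4, Add(Mul(-1, Q), Mul(-2, J))) = Add(4, Mul(-1, Q), Mul(-2, J)))
Add(-146, Mul(-70, Function('A')(-10, -8))) = Add(-146, Mul(-70, Add(4, Mul(-1, -10), Mul(-2, -8)))) = Add(-146, Mul(-70, Add(4, 10, 16))) = Add(-146, Mul(-70, 30)) = Add(-146, -2100) = -2246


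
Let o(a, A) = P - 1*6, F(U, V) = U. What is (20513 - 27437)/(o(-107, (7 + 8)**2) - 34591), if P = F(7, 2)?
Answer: 1154/5765 ≈ 0.20017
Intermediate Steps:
P = 7
o(a, A) = 1 (o(a, A) = 7 - 1*6 = 7 - 6 = 1)
(20513 - 27437)/(o(-107, (7 + 8)**2) - 34591) = (20513 - 27437)/(1 - 34591) = -6924/(-34590) = -6924*(-1/34590) = 1154/5765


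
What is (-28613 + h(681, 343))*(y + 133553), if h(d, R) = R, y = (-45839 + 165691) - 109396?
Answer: -4071134430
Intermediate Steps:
y = 10456 (y = 119852 - 109396 = 10456)
(-28613 + h(681, 343))*(y + 133553) = (-28613 + 343)*(10456 + 133553) = -28270*144009 = -4071134430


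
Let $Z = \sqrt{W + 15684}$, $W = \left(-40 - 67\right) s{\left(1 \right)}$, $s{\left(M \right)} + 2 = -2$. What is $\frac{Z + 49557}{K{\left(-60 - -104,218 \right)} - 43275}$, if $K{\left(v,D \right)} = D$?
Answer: $- \frac{49557}{43057} - \frac{4 \sqrt{1007}}{43057} \approx -1.1539$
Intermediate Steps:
$s{\left(M \right)} = -4$ ($s{\left(M \right)} = -2 - 2 = -4$)
$W = 428$ ($W = \left(-40 - 67\right) \left(-4\right) = \left(-107\right) \left(-4\right) = 428$)
$Z = 4 \sqrt{1007}$ ($Z = \sqrt{428 + 15684} = \sqrt{16112} = 4 \sqrt{1007} \approx 126.93$)
$\frac{Z + 49557}{K{\left(-60 - -104,218 \right)} - 43275} = \frac{4 \sqrt{1007} + 49557}{218 - 43275} = \frac{49557 + 4 \sqrt{1007}}{-43057} = \left(49557 + 4 \sqrt{1007}\right) \left(- \frac{1}{43057}\right) = - \frac{49557}{43057} - \frac{4 \sqrt{1007}}{43057}$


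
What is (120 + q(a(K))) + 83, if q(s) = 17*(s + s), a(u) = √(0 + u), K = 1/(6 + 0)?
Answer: 203 + 17*√6/3 ≈ 216.88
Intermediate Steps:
K = ⅙ (K = 1/6 = ⅙ ≈ 0.16667)
a(u) = √u
q(s) = 34*s (q(s) = 17*(2*s) = 34*s)
(120 + q(a(K))) + 83 = (120 + 34*√(⅙)) + 83 = (120 + 34*(√6/6)) + 83 = (120 + 17*√6/3) + 83 = 203 + 17*√6/3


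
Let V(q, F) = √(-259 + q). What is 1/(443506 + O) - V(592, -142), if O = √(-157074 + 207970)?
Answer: 221753/98348760570 - 3*√37 - √3181/49174380285 ≈ -18.248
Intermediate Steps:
O = 4*√3181 (O = √50896 = 4*√3181 ≈ 225.60)
1/(443506 + O) - V(592, -142) = 1/(443506 + 4*√3181) - √(-259 + 592) = 1/(443506 + 4*√3181) - √333 = 1/(443506 + 4*√3181) - 3*√37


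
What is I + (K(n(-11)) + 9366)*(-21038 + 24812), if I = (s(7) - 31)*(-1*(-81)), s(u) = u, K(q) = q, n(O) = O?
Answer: 35303826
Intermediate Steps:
I = -1944 (I = (7 - 31)*(-1*(-81)) = -24*81 = -1944)
I + (K(n(-11)) + 9366)*(-21038 + 24812) = -1944 + (-11 + 9366)*(-21038 + 24812) = -1944 + 9355*3774 = -1944 + 35305770 = 35303826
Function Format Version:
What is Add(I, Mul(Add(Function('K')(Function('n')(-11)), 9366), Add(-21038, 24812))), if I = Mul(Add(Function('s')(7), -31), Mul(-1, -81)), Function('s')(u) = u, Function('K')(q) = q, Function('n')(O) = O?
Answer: 35303826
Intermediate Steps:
I = -1944 (I = Mul(Add(7, -31), Mul(-1, -81)) = Mul(-24, 81) = -1944)
Add(I, Mul(Add(Function('K')(Function('n')(-11)), 9366), Add(-21038, 24812))) = Add(-1944, Mul(Add(-11, 9366), Add(-21038, 24812))) = Add(-1944, Mul(9355, 3774)) = Add(-1944, 35305770) = 35303826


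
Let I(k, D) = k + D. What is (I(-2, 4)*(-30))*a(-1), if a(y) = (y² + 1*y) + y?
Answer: 60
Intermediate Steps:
I(k, D) = D + k
a(y) = y² + 2*y (a(y) = (y² + y) + y = (y + y²) + y = y² + 2*y)
(I(-2, 4)*(-30))*a(-1) = ((4 - 2)*(-30))*(-(2 - 1)) = (2*(-30))*(-1*1) = -60*(-1) = 60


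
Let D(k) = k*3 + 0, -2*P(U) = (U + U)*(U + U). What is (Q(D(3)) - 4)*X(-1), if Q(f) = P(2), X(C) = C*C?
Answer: -12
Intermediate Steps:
P(U) = -2*U² (P(U) = -(U + U)*(U + U)/2 = -2*U*2*U/2 = -2*U²)
X(C) = C²
D(k) = 3*k (D(k) = 3*k + 0 = 3*k)
Q(f) = -8 (Q(f) = -2*2² = -2*4 = -8)
(Q(D(3)) - 4)*X(-1) = (-8 - 4)*(-1)² = -12*1 = -12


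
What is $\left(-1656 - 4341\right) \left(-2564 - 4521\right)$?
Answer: $42488745$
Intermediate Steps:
$\left(-1656 - 4341\right) \left(-2564 - 4521\right) = \left(-5997\right) \left(-7085\right) = 42488745$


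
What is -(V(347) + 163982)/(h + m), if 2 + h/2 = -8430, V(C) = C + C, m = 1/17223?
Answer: 2836214748/290448671 ≈ 9.7649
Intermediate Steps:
m = 1/17223 ≈ 5.8062e-5
V(C) = 2*C
h = -16864 (h = -4 + 2*(-8430) = -4 - 16860 = -16864)
-(V(347) + 163982)/(h + m) = -(2*347 + 163982)/(-16864 + 1/17223) = -(694 + 163982)/(-290448671/17223) = -164676*(-17223)/290448671 = -1*(-2836214748/290448671) = 2836214748/290448671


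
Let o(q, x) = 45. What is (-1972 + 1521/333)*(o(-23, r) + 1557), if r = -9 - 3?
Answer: -116617590/37 ≈ -3.1518e+6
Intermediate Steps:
r = -12
(-1972 + 1521/333)*(o(-23, r) + 1557) = (-1972 + 1521/333)*(45 + 1557) = (-1972 + 1521*(1/333))*1602 = (-1972 + 169/37)*1602 = -72795/37*1602 = -116617590/37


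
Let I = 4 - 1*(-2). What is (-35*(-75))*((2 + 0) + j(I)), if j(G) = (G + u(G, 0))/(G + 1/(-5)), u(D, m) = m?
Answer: 231000/29 ≈ 7965.5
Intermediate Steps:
I = 6 (I = 4 + 2 = 6)
j(G) = G/(-⅕ + G) (j(G) = (G + 0)/(G + 1/(-5)) = G/(G - ⅕) = G/(-⅕ + G))
(-35*(-75))*((2 + 0) + j(I)) = (-35*(-75))*((2 + 0) + 5*6/(-1 + 5*6)) = 2625*(2 + 5*6/(-1 + 30)) = 2625*(2 + 5*6/29) = 2625*(2 + 5*6*(1/29)) = 2625*(2 + 30/29) = 2625*(88/29) = 231000/29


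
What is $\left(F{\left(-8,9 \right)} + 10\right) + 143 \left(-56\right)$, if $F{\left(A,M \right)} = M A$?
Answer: $-8070$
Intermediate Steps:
$F{\left(A,M \right)} = A M$
$\left(F{\left(-8,9 \right)} + 10\right) + 143 \left(-56\right) = \left(\left(-8\right) 9 + 10\right) + 143 \left(-56\right) = \left(-72 + 10\right) - 8008 = -62 - 8008 = -8070$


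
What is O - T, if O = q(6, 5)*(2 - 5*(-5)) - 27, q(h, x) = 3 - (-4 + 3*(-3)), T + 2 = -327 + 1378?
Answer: -644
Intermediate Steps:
T = 1049 (T = -2 + (-327 + 1378) = -2 + 1051 = 1049)
q(h, x) = 16 (q(h, x) = 3 - (-4 - 9) = 3 - 1*(-13) = 3 + 13 = 16)
O = 405 (O = 16*(2 - 5*(-5)) - 27 = 16*(2 + 25) - 27 = 16*27 - 27 = 432 - 27 = 405)
O - T = 405 - 1*1049 = 405 - 1049 = -644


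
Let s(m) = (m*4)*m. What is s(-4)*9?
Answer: 576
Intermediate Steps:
s(m) = 4*m**2 (s(m) = (4*m)*m = 4*m**2)
s(-4)*9 = (4*(-4)**2)*9 = (4*16)*9 = 64*9 = 576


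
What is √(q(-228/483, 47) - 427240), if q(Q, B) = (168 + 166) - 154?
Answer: 2*I*√106765 ≈ 653.5*I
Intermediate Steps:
q(Q, B) = 180 (q(Q, B) = 334 - 154 = 180)
√(q(-228/483, 47) - 427240) = √(180 - 427240) = √(-427060) = 2*I*√106765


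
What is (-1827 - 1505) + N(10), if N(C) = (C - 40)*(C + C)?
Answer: -3932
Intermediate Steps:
N(C) = 2*C*(-40 + C) (N(C) = (-40 + C)*(2*C) = 2*C*(-40 + C))
(-1827 - 1505) + N(10) = (-1827 - 1505) + 2*10*(-40 + 10) = -3332 + 2*10*(-30) = -3332 - 600 = -3932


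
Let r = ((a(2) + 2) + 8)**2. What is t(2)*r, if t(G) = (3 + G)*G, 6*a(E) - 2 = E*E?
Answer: 1210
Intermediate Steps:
a(E) = 1/3 + E**2/6 (a(E) = 1/3 + (E*E)/6 = 1/3 + E**2/6)
t(G) = G*(3 + G)
r = 121 (r = (((1/3 + (1/6)*2**2) + 2) + 8)**2 = (((1/3 + (1/6)*4) + 2) + 8)**2 = (((1/3 + 2/3) + 2) + 8)**2 = ((1 + 2) + 8)**2 = (3 + 8)**2 = 11**2 = 121)
t(2)*r = (2*(3 + 2))*121 = (2*5)*121 = 10*121 = 1210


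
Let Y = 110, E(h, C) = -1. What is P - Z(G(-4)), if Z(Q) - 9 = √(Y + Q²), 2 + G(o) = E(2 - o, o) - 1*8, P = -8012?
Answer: -8021 - √231 ≈ -8036.2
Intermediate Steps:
G(o) = -11 (G(o) = -2 + (-1 - 1*8) = -2 + (-1 - 8) = -2 - 9 = -11)
Z(Q) = 9 + √(110 + Q²)
P - Z(G(-4)) = -8012 - (9 + √(110 + (-11)²)) = -8012 - (9 + √(110 + 121)) = -8012 - (9 + √231) = -8012 + (-9 - √231) = -8021 - √231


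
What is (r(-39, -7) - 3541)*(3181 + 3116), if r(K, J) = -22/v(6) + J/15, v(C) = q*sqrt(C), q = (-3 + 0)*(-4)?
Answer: -111503078/5 - 23089*sqrt(6)/12 ≈ -2.2305e+7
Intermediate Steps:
q = 12 (q = -3*(-4) = 12)
v(C) = 12*sqrt(C)
r(K, J) = -11*sqrt(6)/36 + J/15 (r(K, J) = -22*sqrt(6)/72 + J/15 = -11*sqrt(6)/36 + J*(1/15) = -11*sqrt(6)/36 + J/15)
(r(-39, -7) - 3541)*(3181 + 3116) = ((-11*sqrt(6)/36 + (1/15)*(-7)) - 3541)*(3181 + 3116) = ((-11*sqrt(6)/36 - 7/15) - 3541)*6297 = ((-7/15 - 11*sqrt(6)/36) - 3541)*6297 = (-53122/15 - 11*sqrt(6)/36)*6297 = -111503078/5 - 23089*sqrt(6)/12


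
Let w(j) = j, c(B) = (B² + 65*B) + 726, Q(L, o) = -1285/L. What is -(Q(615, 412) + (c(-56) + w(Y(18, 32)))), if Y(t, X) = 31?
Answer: -30862/123 ≈ -250.91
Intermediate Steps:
c(B) = 726 + B² + 65*B
-(Q(615, 412) + (c(-56) + w(Y(18, 32)))) = -(-1285/615 + ((726 + (-56)² + 65*(-56)) + 31)) = -(-1285*1/615 + ((726 + 3136 - 3640) + 31)) = -(-257/123 + (222 + 31)) = -(-257/123 + 253) = -1*30862/123 = -30862/123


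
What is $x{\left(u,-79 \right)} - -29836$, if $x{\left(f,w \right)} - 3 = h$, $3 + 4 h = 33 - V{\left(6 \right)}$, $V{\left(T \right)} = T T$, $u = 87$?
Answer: $\frac{59675}{2} \approx 29838.0$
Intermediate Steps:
$V{\left(T \right)} = T^{2}$
$h = - \frac{3}{2}$ ($h = - \frac{3}{4} + \frac{33 - 6^{2}}{4} = - \frac{3}{4} + \frac{33 - 36}{4} = - \frac{3}{4} + \frac{1}{4} \left(-3\right) = - \frac{3}{4} - \frac{3}{4} = - \frac{3}{2} \approx -1.5$)
$x{\left(f,w \right)} = \frac{3}{2}$ ($x{\left(f,w \right)} = 3 - \frac{3}{2} = \frac{3}{2}$)
$x{\left(u,-79 \right)} - -29836 = \frac{3}{2} - -29836 = \frac{3}{2} + 29836 = \frac{59675}{2}$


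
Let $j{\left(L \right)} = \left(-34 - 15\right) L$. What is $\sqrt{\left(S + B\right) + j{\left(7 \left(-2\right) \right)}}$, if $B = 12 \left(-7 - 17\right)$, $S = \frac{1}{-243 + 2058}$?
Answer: $\frac{\sqrt{10835565}}{165} \approx 19.95$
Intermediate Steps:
$S = \frac{1}{1815} \approx 0.00055096$
$B = -288$ ($B = 12 \left(-24\right) = -288$)
$j{\left(L \right)} = - 49 L$
$\sqrt{\left(S + B\right) + j{\left(7 \left(-2\right) \right)}} = \sqrt{\left(\frac{1}{1815} - 288\right) - 49 \cdot 7 \left(-2\right)} = \sqrt{- \frac{522719}{1815} - -686} = \sqrt{- \frac{522719}{1815} + 686} = \sqrt{\frac{722371}{1815}} = \frac{\sqrt{10835565}}{165}$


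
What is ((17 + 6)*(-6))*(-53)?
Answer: 7314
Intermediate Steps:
((17 + 6)*(-6))*(-53) = (23*(-6))*(-53) = -138*(-53) = 7314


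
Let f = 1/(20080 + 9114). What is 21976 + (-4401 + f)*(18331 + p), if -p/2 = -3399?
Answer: -3228002537953/29194 ≈ -1.1057e+8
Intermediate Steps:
p = 6798 (p = -2*(-3399) = 6798)
f = 1/29194 ≈ 3.4254e-5
21976 + (-4401 + f)*(18331 + p) = 21976 + (-4401 + 1/29194)*(18331 + 6798) = 21976 - 128482793/29194*25129 = 21976 - 3228644105297/29194 = -3228002537953/29194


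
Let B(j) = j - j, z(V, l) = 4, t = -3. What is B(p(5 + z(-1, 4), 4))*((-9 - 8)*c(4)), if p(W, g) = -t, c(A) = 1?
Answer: 0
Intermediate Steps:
p(W, g) = 3 (p(W, g) = -1*(-3) = 3)
B(j) = 0
B(p(5 + z(-1, 4), 4))*((-9 - 8)*c(4)) = 0*((-9 - 8)*1) = 0*(-17*1) = 0*(-17) = 0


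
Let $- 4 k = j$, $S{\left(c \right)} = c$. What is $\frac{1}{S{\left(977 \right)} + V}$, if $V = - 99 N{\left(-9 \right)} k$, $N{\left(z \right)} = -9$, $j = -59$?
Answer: $\frac{4}{56477} \approx 7.0825 \cdot 10^{-5}$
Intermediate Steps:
$k = \frac{59}{4}$ ($k = \left(- \frac{1}{4}\right) \left(-59\right) = \frac{59}{4} \approx 14.75$)
$V = \frac{52569}{4}$ ($V = \left(-99\right) \left(-9\right) \frac{59}{4} = 891 \cdot \frac{59}{4} = \frac{52569}{4} \approx 13142.0$)
$\frac{1}{S{\left(977 \right)} + V} = \frac{1}{977 + \frac{52569}{4}} = \frac{1}{\frac{56477}{4}} = \frac{4}{56477}$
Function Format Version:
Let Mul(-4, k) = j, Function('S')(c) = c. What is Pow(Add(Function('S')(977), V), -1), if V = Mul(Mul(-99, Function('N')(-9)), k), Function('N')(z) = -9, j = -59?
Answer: Rational(4, 56477) ≈ 7.0825e-5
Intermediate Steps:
k = Rational(59, 4) (k = Mul(Rational(-1, 4), -59) = Rational(59, 4) ≈ 14.750)
V = Rational(52569, 4) (V = Mul(Mul(-99, -9), Rational(59, 4)) = Mul(891, Rational(59, 4)) = Rational(52569, 4) ≈ 13142.)
Pow(Add(Function('S')(977), V), -1) = Pow(Add(977, Rational(52569, 4)), -1) = Pow(Rational(56477, 4), -1) = Rational(4, 56477)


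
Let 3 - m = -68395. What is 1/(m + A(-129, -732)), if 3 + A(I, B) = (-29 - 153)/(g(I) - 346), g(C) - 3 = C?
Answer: 236/16141311 ≈ 1.4621e-5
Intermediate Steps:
m = 68398 (m = 3 - 1*(-68395) = 3 + 68395 = 68398)
g(C) = 3 + C
A(I, B) = -3 - 182/(-343 + I) (A(I, B) = -3 + (-29 - 153)/((3 + I) - 346) = -3 - 182/(-343 + I))
1/(m + A(-129, -732)) = 1/(68398 + (847 - 3*(-129))/(-343 - 129)) = 1/(68398 + (847 + 387)/(-472)) = 1/(68398 - 1/472*1234) = 1/(68398 - 617/236) = 1/(16141311/236) = 236/16141311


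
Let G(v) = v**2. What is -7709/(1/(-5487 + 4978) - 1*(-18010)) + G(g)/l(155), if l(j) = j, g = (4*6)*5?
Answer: 26279576009/284179759 ≈ 92.475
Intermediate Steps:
g = 120 (g = 24*5 = 120)
-7709/(1/(-5487 + 4978) - 1*(-18010)) + G(g)/l(155) = -7709/(1/(-5487 + 4978) - 1*(-18010)) + 120**2/155 = -7709/(1/(-509) + 18010) + 14400*(1/155) = -7709/(-1/509 + 18010) + 2880/31 = -7709/9167089/509 + 2880/31 = -7709*509/9167089 + 2880/31 = -3923881/9167089 + 2880/31 = 26279576009/284179759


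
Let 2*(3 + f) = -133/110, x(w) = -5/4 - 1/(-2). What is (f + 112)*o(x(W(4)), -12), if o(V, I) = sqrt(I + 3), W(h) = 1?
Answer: 71541*I/220 ≈ 325.19*I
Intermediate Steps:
x(w) = -3/4 (x(w) = -5*1/4 - 1*(-1/2) = -5/4 + 1/2 = -3/4)
f = -793/220 (f = -3 + (-133/110)/2 = -3 + (-133*1/110)/2 = -3 + (1/2)*(-133/110) = -3 - 133/220 = -793/220 ≈ -3.6045)
o(V, I) = sqrt(3 + I)
(f + 112)*o(x(W(4)), -12) = (-793/220 + 112)*sqrt(3 - 12) = 23847*sqrt(-9)/220 = 23847*(3*I)/220 = 71541*I/220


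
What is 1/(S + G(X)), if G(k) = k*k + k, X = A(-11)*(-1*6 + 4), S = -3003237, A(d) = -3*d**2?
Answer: -1/2475435 ≈ -4.0397e-7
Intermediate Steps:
X = 726 (X = (-3*(-11)**2)*(-1*6 + 4) = (-3*121)*(-6 + 4) = -363*(-2) = 726)
G(k) = k + k**2 (G(k) = k**2 + k = k + k**2)
1/(S + G(X)) = 1/(-3003237 + 726*(1 + 726)) = 1/(-3003237 + 726*727) = 1/(-3003237 + 527802) = 1/(-2475435) = -1/2475435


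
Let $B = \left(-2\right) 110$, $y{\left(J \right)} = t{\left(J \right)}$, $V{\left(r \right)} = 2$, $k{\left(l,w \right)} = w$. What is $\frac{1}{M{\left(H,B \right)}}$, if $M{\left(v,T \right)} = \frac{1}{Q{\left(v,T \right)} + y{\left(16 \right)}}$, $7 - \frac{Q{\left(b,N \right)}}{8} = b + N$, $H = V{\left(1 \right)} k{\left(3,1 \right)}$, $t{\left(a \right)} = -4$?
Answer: $1796$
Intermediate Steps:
$y{\left(J \right)} = -4$
$B = -220$
$H = 2$ ($H = 2 \cdot 1 = 2$)
$Q{\left(b,N \right)} = 56 - 8 N - 8 b$ ($Q{\left(b,N \right)} = 56 - 8 \left(b + N\right) = 56 - 8 \left(N + b\right) = 56 - \left(8 N + 8 b\right) = 56 - 8 N - 8 b$)
$M{\left(v,T \right)} = \frac{1}{52 - 8 T - 8 v}$ ($M{\left(v,T \right)} = \frac{1}{\left(56 - 8 T - 8 v\right) - 4} = \frac{1}{52 - 8 T - 8 v}$)
$\frac{1}{M{\left(H,B \right)}} = \frac{1}{\left(-1\right) \frac{1}{-52 + 8 \left(-220\right) + 8 \cdot 2}} = \frac{1}{\left(-1\right) \frac{1}{-52 - 1760 + 16}} = \frac{1}{\left(-1\right) \frac{1}{-1796}} = \frac{1}{\left(-1\right) \left(- \frac{1}{1796}\right)} = \frac{1}{\frac{1}{1796}} = 1796$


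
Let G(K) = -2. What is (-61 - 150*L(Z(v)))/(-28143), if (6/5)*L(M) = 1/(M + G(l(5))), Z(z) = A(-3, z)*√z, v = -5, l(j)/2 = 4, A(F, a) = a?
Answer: 7619/3630447 + 625*I*√5/3630447 ≈ 0.0020986 + 0.00038495*I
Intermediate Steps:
l(j) = 8 (l(j) = 2*4 = 8)
Z(z) = z^(3/2) (Z(z) = z*√z = z^(3/2))
L(M) = 5/(6*(-2 + M)) (L(M) = 5/(6*(M - 2)) = 5/(6*(-2 + M)))
(-61 - 150*L(Z(v)))/(-28143) = (-61 - 125/(-2 + (-5)^(3/2)))/(-28143) = (-61 - 125/(-2 - 5*I*√5))*(-1/28143) = 61/28143 + 125/(28143*(-2 - 5*I*√5))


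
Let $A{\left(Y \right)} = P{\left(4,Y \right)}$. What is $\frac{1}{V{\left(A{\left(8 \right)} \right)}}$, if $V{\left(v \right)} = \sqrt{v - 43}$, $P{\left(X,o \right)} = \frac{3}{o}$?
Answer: $- \frac{2 i \sqrt{682}}{341} \approx - 0.15317 i$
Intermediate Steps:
$A{\left(Y \right)} = \frac{3}{Y}$
$V{\left(v \right)} = \sqrt{-43 + v}$
$\frac{1}{V{\left(A{\left(8 \right)} \right)}} = \frac{1}{\sqrt{-43 + \frac{3}{8}}} = \frac{1}{\sqrt{- \frac{341}{8}}} = \frac{1}{\frac{1}{4} i \sqrt{682}} = - \frac{2 i \sqrt{682}}{341}$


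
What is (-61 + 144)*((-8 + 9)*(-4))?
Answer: -332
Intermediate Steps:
(-61 + 144)*((-8 + 9)*(-4)) = 83*(1*(-4)) = 83*(-4) = -332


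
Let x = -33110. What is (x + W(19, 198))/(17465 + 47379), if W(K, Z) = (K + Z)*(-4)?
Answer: -16989/32422 ≈ -0.52400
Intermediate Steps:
W(K, Z) = -4*K - 4*Z
(x + W(19, 198))/(17465 + 47379) = (-33110 + (-4*19 - 4*198))/(17465 + 47379) = (-33110 + (-76 - 792))/64844 = (-33110 - 868)*(1/64844) = -33978*1/64844 = -16989/32422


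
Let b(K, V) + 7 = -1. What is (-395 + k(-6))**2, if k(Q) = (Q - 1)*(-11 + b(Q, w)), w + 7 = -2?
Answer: 68644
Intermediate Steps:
w = -9 (w = -7 - 2 = -9)
b(K, V) = -8 (b(K, V) = -7 - 1 = -8)
k(Q) = 19 - 19*Q (k(Q) = (Q - 1)*(-11 - 8) = (-1 + Q)*(-19) = 19 - 19*Q)
(-395 + k(-6))**2 = (-395 + (19 - 19*(-6)))**2 = (-395 + (19 + 114))**2 = (-395 + 133)**2 = (-262)**2 = 68644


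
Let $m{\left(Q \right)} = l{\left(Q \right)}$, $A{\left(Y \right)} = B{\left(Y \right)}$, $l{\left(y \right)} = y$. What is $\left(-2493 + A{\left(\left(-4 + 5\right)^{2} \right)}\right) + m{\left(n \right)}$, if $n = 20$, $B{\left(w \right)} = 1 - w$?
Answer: $-2473$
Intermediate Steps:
$A{\left(Y \right)} = 1 - Y$
$m{\left(Q \right)} = Q$
$\left(-2493 + A{\left(\left(-4 + 5\right)^{2} \right)}\right) + m{\left(n \right)} = \left(-2493 + \left(1 - \left(-4 + 5\right)^{2}\right)\right) + 20 = \left(-2493 + \left(1 - 1^{2}\right)\right) + 20 = \left(-2493 + \left(1 - 1\right)\right) + 20 = \left(-2493 + 0\right) + 20 = -2493 + 20 = -2473$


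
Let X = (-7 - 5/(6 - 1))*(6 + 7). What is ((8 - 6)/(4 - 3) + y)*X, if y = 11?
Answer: -1352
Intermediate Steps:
X = -104 (X = (-7 - 5/5)*13 = (-7 - 5*1/5)*13 = (-7 - 1)*13 = -8*13 = -104)
((8 - 6)/(4 - 3) + y)*X = ((8 - 6)/(4 - 3) + 11)*(-104) = (2/1 + 11)*(-104) = (2*1 + 11)*(-104) = (2 + 11)*(-104) = 13*(-104) = -1352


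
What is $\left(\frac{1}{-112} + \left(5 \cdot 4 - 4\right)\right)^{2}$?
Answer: $\frac{3207681}{12544} \approx 255.71$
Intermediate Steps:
$\left(\frac{1}{-112} + \left(5 \cdot 4 - 4\right)\right)^{2} = \left(- \frac{1}{112} + \left(20 - 4\right)\right)^{2} = \left(- \frac{1}{112} + 16\right)^{2} = \left(\frac{1791}{112}\right)^{2} = \frac{3207681}{12544}$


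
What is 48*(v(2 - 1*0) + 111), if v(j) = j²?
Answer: 5520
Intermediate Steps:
48*(v(2 - 1*0) + 111) = 48*((2 - 1*0)² + 111) = 48*((2 + 0)² + 111) = 48*(2² + 111) = 48*(4 + 111) = 48*115 = 5520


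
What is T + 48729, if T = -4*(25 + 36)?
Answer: 48485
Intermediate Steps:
T = -244 (T = -4*61 = -244)
T + 48729 = -244 + 48729 = 48485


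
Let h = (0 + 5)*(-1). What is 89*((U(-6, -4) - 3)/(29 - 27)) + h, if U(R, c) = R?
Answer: -811/2 ≈ -405.50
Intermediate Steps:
h = -5 (h = 5*(-1) = -5)
89*((U(-6, -4) - 3)/(29 - 27)) + h = 89*((-6 - 3)/(29 - 27)) - 5 = 89*(-9/2) - 5 = -801/2 - 5 = -811/2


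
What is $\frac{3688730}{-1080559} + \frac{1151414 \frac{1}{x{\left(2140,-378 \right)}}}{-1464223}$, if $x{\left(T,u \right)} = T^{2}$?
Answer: $- \frac{12367492769973122213}{3622874254236398600} \approx -3.4137$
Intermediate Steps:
$\frac{3688730}{-1080559} + \frac{1151414 \frac{1}{x{\left(2140,-378 \right)}}}{-1464223} = \frac{3688730}{-1080559} + \frac{1151414 \frac{1}{2140^{2}}}{-1464223} = 3688730 \left(- \frac{1}{1080559}\right) + \frac{1151414}{4579600} \left(- \frac{1}{1464223}\right) = - \frac{3688730}{1080559} + 1151414 \cdot \frac{1}{4579600} \left(- \frac{1}{1464223}\right) = - \frac{3688730}{1080559} + \frac{575707}{2289800} \left(- \frac{1}{1464223}\right) = - \frac{3688730}{1080559} - \frac{575707}{3352777825400} = - \frac{12367492769973122213}{3622874254236398600}$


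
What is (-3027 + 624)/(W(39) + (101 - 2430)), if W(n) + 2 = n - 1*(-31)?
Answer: 2403/2261 ≈ 1.0628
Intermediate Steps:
W(n) = 29 + n (W(n) = -2 + (n - 1*(-31)) = -2 + (n + 31) = -2 + (31 + n) = 29 + n)
(-3027 + 624)/(W(39) + (101 - 2430)) = (-3027 + 624)/((29 + 39) + (101 - 2430)) = -2403/(68 - 2329) = -2403/(-2261) = -2403*(-1/2261) = 2403/2261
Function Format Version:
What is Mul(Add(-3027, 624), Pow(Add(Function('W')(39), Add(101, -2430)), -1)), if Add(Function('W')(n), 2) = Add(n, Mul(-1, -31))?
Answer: Rational(2403, 2261) ≈ 1.0628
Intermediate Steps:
Function('W')(n) = Add(29, n) (Function('W')(n) = Add(-2, Add(n, Mul(-1, -31))) = Add(-2, Add(n, 31)) = Add(-2, Add(31, n)) = Add(29, n))
Mul(Add(-3027, 624), Pow(Add(Function('W')(39), Add(101, -2430)), -1)) = Mul(Add(-3027, 624), Pow(Add(Add(29, 39), Add(101, -2430)), -1)) = Mul(-2403, Pow(Add(68, -2329), -1)) = Mul(-2403, Pow(-2261, -1)) = Mul(-2403, Rational(-1, 2261)) = Rational(2403, 2261)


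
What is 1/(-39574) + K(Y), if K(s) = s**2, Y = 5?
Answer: 989349/39574 ≈ 25.000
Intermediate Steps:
1/(-39574) + K(Y) = 1/(-39574) + 5**2 = -1/39574 + 25 = 989349/39574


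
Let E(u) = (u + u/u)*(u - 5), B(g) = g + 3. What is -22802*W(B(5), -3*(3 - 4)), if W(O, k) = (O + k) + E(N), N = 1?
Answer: -68406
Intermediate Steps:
B(g) = 3 + g
E(u) = (1 + u)*(-5 + u) (E(u) = (u + 1)*(-5 + u) = (1 + u)*(-5 + u))
W(O, k) = -8 + O + k (W(O, k) = (O + k) + (-5 + 1² - 4*1) = (O + k) + (-5 + 1 - 4) = (O + k) - 8 = -8 + O + k)
-22802*W(B(5), -3*(3 - 4)) = -22802*(-8 + (3 + 5) - 3*(3 - 4)) = -22802*(-8 + 8 - 3*(-1)) = -22802*(-8 + 8 + 3) = -22802*3 = -68406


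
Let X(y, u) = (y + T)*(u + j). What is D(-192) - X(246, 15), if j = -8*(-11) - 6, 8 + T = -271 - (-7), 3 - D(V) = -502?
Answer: 3027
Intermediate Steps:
D(V) = 505 (D(V) = 3 - 1*(-502) = 3 + 502 = 505)
T = -272 (T = -8 + (-271 - (-7)) = -8 + (-271 - 1*(-7)) = -8 + (-271 + 7) = -8 - 264 = -272)
j = 82 (j = 88 - 6 = 82)
X(y, u) = (-272 + y)*(82 + u) (X(y, u) = (y - 272)*(u + 82) = (-272 + y)*(82 + u))
D(-192) - X(246, 15) = 505 - (-22304 - 272*15 + 82*246 + 15*246) = 505 - (-22304 - 4080 + 20172 + 3690) = 505 - 1*(-2522) = 505 + 2522 = 3027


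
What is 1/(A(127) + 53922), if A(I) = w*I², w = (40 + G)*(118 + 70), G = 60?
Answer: 1/303279122 ≈ 3.2973e-9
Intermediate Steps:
w = 18800 (w = (40 + 60)*(118 + 70) = 100*188 = 18800)
A(I) = 18800*I²
1/(A(127) + 53922) = 1/(18800*127² + 53922) = 1/(18800*16129 + 53922) = 1/(303225200 + 53922) = 1/303279122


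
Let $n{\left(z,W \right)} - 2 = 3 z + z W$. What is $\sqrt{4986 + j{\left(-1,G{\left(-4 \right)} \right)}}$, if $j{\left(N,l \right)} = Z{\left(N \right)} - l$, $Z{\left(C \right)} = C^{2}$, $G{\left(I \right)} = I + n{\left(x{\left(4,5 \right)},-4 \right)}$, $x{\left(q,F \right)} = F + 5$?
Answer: $\sqrt{4999} \approx 70.704$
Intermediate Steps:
$x{\left(q,F \right)} = 5 + F$
$n{\left(z,W \right)} = 2 + 3 z + W z$ ($n{\left(z,W \right)} = 2 + \left(3 z + z W\right) = 2 + \left(3 z + W z\right) = 2 + 3 z + W z$)
$G{\left(I \right)} = -8 + I$ ($G{\left(I \right)} = I + \left(2 + 3 \left(5 + 5\right) - 4 \left(5 + 5\right)\right) = I + \left(2 + 3 \cdot 10 - 40\right) = I + \left(2 + 30 - 40\right) = I - 8 = -8 + I$)
$j{\left(N,l \right)} = N^{2} - l$
$\sqrt{4986 + j{\left(-1,G{\left(-4 \right)} \right)}} = \sqrt{4986 + \left(\left(-1\right)^{2} - \left(-8 - 4\right)\right)} = \sqrt{4986 + \left(1 - -12\right)} = \sqrt{4986 + \left(1 + 12\right)} = \sqrt{4986 + 13} = \sqrt{4999}$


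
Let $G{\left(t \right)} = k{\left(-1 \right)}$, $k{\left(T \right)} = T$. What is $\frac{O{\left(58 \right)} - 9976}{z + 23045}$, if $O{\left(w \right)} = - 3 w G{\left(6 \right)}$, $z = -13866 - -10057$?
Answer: $- \frac{4901}{9618} \approx -0.50957$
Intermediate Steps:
$G{\left(t \right)} = -1$
$z = -3809$ ($z = -13866 + 10057 = -3809$)
$O{\left(w \right)} = 3 w$ ($O{\left(w \right)} = - 3 w \left(-1\right) = 3 w$)
$\frac{O{\left(58 \right)} - 9976}{z + 23045} = \frac{3 \cdot 58 - 9976}{-3809 + 23045} = \frac{174 - 9976}{19236} = \left(-9802\right) \frac{1}{19236} = - \frac{4901}{9618}$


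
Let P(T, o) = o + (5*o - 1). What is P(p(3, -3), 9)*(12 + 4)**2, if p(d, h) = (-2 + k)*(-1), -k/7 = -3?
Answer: 13568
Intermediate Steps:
k = 21 (k = -7*(-3) = 21)
p(d, h) = -19 (p(d, h) = (-2 + 21)*(-1) = 19*(-1) = -19)
P(T, o) = -1 + 6*o (P(T, o) = o + (-1 + 5*o) = -1 + 6*o)
P(p(3, -3), 9)*(12 + 4)**2 = (-1 + 6*9)*(12 + 4)**2 = (-1 + 54)*16**2 = 53*256 = 13568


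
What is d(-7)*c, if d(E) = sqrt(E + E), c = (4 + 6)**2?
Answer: 100*I*sqrt(14) ≈ 374.17*I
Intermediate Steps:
c = 100 (c = 10**2 = 100)
d(E) = sqrt(2)*sqrt(E) (d(E) = sqrt(2*E) = sqrt(2)*sqrt(E))
d(-7)*c = (sqrt(2)*sqrt(-7))*100 = (sqrt(2)*(I*sqrt(7)))*100 = (I*sqrt(14))*100 = 100*I*sqrt(14)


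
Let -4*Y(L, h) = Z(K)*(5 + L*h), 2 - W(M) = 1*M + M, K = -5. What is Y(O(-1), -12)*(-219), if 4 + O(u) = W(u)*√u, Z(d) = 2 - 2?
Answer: 0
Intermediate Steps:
Z(d) = 0
W(M) = 2 - 2*M (W(M) = 2 - (1*M + M) = 2 - (M + M) = 2 - 2*M)
O(u) = -4 + √u*(2 - 2*u) (O(u) = -4 + (2 - 2*u)*√u = -4 + √u*(2 - 2*u))
Y(L, h) = 0 (Y(L, h) = -0*(5 + L*h) = -¼*0 = 0)
Y(O(-1), -12)*(-219) = 0*(-219) = 0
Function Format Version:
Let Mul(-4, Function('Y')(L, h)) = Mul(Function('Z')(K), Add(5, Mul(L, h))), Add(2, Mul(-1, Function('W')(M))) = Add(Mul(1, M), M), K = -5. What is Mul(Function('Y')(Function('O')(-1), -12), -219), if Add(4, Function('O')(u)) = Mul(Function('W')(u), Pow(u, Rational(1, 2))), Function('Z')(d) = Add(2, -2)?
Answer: 0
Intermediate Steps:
Function('Z')(d) = 0
Function('W')(M) = Add(2, Mul(-2, M)) (Function('W')(M) = Add(2, Mul(-1, Add(Mul(1, M), M))) = Add(2, Mul(-1, Add(M, M))) = Add(2, Mul(-1, Mul(2, M))) = Add(2, Mul(-2, M)))
Function('O')(u) = Add(-4, Mul(Pow(u, Rational(1, 2)), Add(2, Mul(-2, u)))) (Function('O')(u) = Add(-4, Mul(Add(2, Mul(-2, u)), Pow(u, Rational(1, 2)))) = Add(-4, Mul(Pow(u, Rational(1, 2)), Add(2, Mul(-2, u)))))
Function('Y')(L, h) = 0 (Function('Y')(L, h) = Mul(Rational(-1, 4), Mul(0, Add(5, Mul(L, h)))) = Mul(Rational(-1, 4), 0) = 0)
Mul(Function('Y')(Function('O')(-1), -12), -219) = Mul(0, -219) = 0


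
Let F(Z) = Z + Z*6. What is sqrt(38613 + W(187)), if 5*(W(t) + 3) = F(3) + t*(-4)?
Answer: sqrt(961615)/5 ≈ 196.12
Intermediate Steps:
F(Z) = 7*Z (F(Z) = Z + 6*Z = 7*Z)
W(t) = 6/5 - 4*t/5 (W(t) = -3 + (7*3 + t*(-4))/5 = -3 + (21 - 4*t)/5 = -3 + (21/5 - 4*t/5) = 6/5 - 4*t/5)
sqrt(38613 + W(187)) = sqrt(38613 + (6/5 - 4/5*187)) = sqrt(38613 + (6/5 - 748/5)) = sqrt(38613 - 742/5) = sqrt(192323/5) = sqrt(961615)/5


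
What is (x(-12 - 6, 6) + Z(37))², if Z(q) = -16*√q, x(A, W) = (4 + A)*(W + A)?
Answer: 37696 - 5376*√37 ≈ 4995.1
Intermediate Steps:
x(A, W) = (4 + A)*(A + W)
(x(-12 - 6, 6) + Z(37))² = (((-12 - 6)² + 4*(-12 - 6) + 4*6 + (-12 - 6)*6) - 16*√37)² = (((-18)² + 4*(-18) + 24 - 18*6) - 16*√37)² = ((324 - 72 + 24 - 108) - 16*√37)² = (168 - 16*√37)²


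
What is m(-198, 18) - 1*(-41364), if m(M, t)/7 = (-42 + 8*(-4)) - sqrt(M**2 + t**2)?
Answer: 40846 - 126*sqrt(122) ≈ 39454.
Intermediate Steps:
m(M, t) = -518 - 7*sqrt(M**2 + t**2) (m(M, t) = 7*((-42 + 8*(-4)) - sqrt(M**2 + t**2)) = 7*((-42 - 32) - sqrt(M**2 + t**2)) = 7*(-74 - sqrt(M**2 + t**2)) = -518 - 7*sqrt(M**2 + t**2))
m(-198, 18) - 1*(-41364) = (-518 - 7*sqrt((-198)**2 + 18**2)) - 1*(-41364) = (-518 - 7*sqrt(39204 + 324)) + 41364 = (-518 - 126*sqrt(122)) + 41364 = 40846 - 126*sqrt(122)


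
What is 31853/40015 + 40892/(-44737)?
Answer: -3986523/33776435 ≈ -0.11803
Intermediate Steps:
31853/40015 + 40892/(-44737) = 31853*(1/40015) + 40892*(-1/44737) = 601/755 - 40892/44737 = -3986523/33776435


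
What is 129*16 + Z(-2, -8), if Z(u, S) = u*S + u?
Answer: 2078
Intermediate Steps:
Z(u, S) = u + S*u (Z(u, S) = S*u + u = u + S*u)
129*16 + Z(-2, -8) = 129*16 - 2*(1 - 8) = 2064 - 2*(-7) = 2064 + 14 = 2078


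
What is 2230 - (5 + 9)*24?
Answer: 1894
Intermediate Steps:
2230 - (5 + 9)*24 = 2230 - 14*24 = 2230 - 1*336 = 2230 - 336 = 1894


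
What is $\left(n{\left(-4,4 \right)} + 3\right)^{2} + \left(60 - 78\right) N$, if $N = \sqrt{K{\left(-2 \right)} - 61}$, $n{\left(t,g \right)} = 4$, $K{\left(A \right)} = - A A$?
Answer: $49 - 18 i \sqrt{65} \approx 49.0 - 145.12 i$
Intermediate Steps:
$K{\left(A \right)} = - A^{2}$
$N = i \sqrt{65}$ ($N = \sqrt{- \left(-2\right)^{2} - 61} = \sqrt{\left(-1\right) 4 - 61} = \sqrt{-4 - 61} = \sqrt{-65} = i \sqrt{65} \approx 8.0623 i$)
$\left(n{\left(-4,4 \right)} + 3\right)^{2} + \left(60 - 78\right) N = \left(4 + 3\right)^{2} + \left(60 - 78\right) i \sqrt{65} = 7^{2} + \left(60 - 78\right) i \sqrt{65} = 49 - 18 i \sqrt{65}$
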